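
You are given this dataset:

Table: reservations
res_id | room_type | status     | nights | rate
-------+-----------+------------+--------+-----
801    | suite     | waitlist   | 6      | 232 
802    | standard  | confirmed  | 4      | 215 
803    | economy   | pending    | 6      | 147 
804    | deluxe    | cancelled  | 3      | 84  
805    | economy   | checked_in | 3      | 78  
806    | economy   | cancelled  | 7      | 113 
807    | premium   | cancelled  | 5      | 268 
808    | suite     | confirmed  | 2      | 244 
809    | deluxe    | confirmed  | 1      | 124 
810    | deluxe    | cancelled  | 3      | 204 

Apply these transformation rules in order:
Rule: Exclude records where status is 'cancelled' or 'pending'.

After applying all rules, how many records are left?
5

Step 1: Count records to exclude
  - 4 (cancelled) + 1 (pending) = 5 records
Step 2: Total records: 10
Step 3: Remaining = 10 - 5 = 5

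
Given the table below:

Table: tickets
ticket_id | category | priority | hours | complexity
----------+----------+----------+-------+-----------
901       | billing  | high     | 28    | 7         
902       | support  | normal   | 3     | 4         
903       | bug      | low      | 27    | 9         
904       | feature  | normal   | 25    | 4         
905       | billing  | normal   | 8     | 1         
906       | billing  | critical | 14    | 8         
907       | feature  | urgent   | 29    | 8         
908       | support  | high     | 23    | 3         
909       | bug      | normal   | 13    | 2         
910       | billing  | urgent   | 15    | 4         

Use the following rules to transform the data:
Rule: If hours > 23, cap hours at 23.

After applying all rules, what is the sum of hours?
168

Step 1: 4 records have hours > 23
Step 2: These records originally summed to 109
Step 3: After capping: 4 × 23 = 92
Step 4: Unaffected records sum: 76
Step 5: Final sum = 92 + 76 = 168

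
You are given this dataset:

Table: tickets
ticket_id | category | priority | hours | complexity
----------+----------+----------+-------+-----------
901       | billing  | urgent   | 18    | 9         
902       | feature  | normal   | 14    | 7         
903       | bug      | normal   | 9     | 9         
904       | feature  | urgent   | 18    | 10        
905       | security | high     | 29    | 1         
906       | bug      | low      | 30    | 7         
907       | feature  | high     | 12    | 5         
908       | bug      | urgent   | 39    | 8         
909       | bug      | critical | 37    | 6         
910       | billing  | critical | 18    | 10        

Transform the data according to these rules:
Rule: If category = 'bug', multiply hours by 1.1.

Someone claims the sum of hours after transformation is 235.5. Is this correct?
Yes, the result is correct.

Step 1: Calculate the correct sum after transformation
Step 2: Apply multiplier 1.1 to records where category = 'bug'
Step 3: Correct result = 235.5
Step 4: Claimed result = 235.5
Step 5: 235.5 = 235.5 ✓
Conclusion: The claimed result is correct.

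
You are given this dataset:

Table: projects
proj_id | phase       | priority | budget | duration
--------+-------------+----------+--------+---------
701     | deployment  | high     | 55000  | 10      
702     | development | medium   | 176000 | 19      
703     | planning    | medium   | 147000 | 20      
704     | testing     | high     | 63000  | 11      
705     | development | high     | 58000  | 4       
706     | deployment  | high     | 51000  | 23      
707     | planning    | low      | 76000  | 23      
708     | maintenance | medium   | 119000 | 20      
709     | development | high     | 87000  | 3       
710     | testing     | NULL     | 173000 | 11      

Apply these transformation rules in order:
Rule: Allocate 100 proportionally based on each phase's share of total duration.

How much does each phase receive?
deployment: 22.92, development: 18.06, maintenance: 13.89, planning: 29.86, testing: 15.28

Step 1: Calculate total duration = 144
Step 2: Calculate each phase's proportion:
  deployment: 33/144 = 22.92% → 22.92
  development: 26/144 = 18.06% → 18.06
  maintenance: 20/144 = 13.89% → 13.89
  planning: 43/144 = 29.86% → 29.86
  testing: 22/144 = 15.28% → 15.28
Step 3: Verify: sum of allocations ≈ 100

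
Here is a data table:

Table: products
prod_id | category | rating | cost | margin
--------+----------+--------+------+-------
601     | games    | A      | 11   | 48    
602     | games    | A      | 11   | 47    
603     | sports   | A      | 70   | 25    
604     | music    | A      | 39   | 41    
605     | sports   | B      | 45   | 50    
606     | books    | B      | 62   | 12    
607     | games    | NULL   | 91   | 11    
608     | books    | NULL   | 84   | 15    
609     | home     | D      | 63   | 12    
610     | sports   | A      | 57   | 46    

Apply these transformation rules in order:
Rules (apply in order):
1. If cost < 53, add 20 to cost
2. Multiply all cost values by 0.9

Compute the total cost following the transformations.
551.7

Step 1: Apply Rule 1 - Add 20 to records with cost < 53
  - 4 records affected: 106 + (4 × 20) = 186
  - Unaffected records: 427
  - Sum after Rule 1: 613
Step 2: Apply Rule 2 - Multiply all by 0.9
  - 613 × 0.9 = 551.7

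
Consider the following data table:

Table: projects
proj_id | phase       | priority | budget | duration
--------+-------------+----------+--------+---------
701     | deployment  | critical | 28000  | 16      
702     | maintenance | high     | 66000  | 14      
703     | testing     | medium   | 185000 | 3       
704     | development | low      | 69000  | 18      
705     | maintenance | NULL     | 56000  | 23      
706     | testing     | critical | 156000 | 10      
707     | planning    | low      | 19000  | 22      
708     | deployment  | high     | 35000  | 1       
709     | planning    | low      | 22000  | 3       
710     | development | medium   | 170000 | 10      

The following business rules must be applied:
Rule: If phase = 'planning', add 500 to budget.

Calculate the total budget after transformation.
807000

Step 1: Count records where phase = 'planning': 2
Step 2: Total bonus added: 2 × 500 = 1000
Step 3: Original sum of budget: 806000
Step 4: Final sum = 806000 + 1000 = 807000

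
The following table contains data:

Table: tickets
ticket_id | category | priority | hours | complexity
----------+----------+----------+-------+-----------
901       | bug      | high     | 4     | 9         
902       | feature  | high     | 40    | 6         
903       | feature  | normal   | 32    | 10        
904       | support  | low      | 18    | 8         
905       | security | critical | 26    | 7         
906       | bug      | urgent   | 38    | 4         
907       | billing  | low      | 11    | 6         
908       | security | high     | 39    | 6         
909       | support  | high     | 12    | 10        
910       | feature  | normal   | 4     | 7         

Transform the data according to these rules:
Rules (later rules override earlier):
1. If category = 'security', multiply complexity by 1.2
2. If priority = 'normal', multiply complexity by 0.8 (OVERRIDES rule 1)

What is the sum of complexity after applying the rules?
72.2

Step 1: Rule 2 takes priority for records with priority = 'normal'
  - 2 records: 17 × 0.8 = 13.6
Step 2: Rule 1 applies to remaining records with category = 'security'
  - 2 records: 13 × 1.2 = 15.6
Step 3: Other records unchanged: 43
Step 4: Final sum = 13.6 + 15.6 + 43 = 72.2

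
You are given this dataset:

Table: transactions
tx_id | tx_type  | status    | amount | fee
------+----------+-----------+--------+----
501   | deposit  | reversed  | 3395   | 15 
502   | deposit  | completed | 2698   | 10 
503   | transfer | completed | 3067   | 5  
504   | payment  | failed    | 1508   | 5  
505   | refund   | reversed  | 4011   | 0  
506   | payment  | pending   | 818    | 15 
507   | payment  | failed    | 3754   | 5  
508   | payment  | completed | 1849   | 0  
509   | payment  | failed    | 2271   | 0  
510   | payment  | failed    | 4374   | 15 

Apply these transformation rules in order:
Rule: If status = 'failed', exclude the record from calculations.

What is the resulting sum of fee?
45

Step 1: Identify records where status = 'failed'
Step 2: The excluded records sum to 25
Step 3: Original total fee = 70
Step 4: Remaining total = 70 - 25 = 45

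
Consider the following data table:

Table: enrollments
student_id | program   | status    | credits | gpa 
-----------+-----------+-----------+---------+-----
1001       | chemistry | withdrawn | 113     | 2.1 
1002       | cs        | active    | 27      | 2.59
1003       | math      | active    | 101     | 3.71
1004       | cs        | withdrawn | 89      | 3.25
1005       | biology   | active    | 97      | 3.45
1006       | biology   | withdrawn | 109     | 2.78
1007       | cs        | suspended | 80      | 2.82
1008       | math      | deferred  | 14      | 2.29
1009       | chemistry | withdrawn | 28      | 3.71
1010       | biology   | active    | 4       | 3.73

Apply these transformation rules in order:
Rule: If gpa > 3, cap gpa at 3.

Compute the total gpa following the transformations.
27.58

Step 1: 5 records have gpa > 3
Step 2: These records originally summed to 17.85
Step 3: After capping: 5 × 3 = 15
Step 4: Unaffected records sum: 12.58
Step 5: Final sum = 15 + 12.58 = 27.58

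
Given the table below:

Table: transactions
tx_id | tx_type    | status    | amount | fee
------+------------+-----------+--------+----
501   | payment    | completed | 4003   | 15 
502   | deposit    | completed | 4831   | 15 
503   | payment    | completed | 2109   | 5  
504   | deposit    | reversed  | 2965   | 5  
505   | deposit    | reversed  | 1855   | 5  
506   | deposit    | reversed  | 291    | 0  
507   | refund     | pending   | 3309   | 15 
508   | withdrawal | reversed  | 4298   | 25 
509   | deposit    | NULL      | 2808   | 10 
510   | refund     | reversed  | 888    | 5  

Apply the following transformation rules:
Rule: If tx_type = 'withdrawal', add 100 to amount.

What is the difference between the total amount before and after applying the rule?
100

Step 1: Original sum of amount = 27357
Step 2: 1 records have tx_type = 'withdrawal'
Step 3: Each affected record changes by 100
Step 4: Total change = 1 × 100 = 100
Step 5: New sum = 27357 + 100 = 27457
Step 6: Difference = |27457 - 27357| = 100
        (Sum increased by 100)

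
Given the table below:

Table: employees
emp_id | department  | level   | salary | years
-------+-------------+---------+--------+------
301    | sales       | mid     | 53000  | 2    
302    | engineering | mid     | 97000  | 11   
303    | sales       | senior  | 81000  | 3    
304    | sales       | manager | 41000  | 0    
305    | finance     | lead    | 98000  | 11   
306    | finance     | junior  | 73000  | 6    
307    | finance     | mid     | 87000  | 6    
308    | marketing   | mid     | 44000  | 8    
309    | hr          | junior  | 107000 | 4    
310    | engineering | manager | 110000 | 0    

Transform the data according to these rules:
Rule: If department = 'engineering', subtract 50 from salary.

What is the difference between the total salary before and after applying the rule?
100

Step 1: Original sum of salary = 791000
Step 2: 2 records have department = 'engineering'
Step 3: Each affected record changes by -50
Step 4: Total change = 2 × -50 = -100
Step 5: New sum = 791000 + -100 = 790900
Step 6: Difference = |790900 - 791000| = 100
        (Sum decreased by 100)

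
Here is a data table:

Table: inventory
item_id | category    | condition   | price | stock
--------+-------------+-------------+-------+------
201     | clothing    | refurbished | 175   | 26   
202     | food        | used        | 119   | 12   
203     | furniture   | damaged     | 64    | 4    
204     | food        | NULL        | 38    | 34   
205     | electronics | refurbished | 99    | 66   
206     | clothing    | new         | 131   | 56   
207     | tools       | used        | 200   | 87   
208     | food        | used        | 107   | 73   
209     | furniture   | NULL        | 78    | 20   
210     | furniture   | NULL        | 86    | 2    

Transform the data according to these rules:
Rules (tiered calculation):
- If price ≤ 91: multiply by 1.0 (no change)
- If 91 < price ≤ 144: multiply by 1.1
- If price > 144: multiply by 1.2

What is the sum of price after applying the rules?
1217.6

Step 1: Tier 1 (price ≤ 91): 4 records, sum = 266 × 1.0 = 266.0
Step 2: Tier 2 (91 < price ≤ 144): 4 records, sum = 456 × 1.1 = 501.6
Step 3: Tier 3 (price > 144): 2 records, sum = 375 × 1.2 = 450.0
Step 4: Final sum = 266.0 + 501.6 + 450.0 = 1217.6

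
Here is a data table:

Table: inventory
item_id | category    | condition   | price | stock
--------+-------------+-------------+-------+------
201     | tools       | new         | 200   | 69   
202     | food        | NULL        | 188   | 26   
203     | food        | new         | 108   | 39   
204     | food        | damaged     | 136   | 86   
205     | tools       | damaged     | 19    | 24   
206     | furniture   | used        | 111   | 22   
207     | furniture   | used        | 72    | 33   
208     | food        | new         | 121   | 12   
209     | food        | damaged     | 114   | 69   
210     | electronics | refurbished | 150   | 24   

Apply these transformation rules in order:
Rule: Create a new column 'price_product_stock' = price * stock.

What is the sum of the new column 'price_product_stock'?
52788

Step 1: For each record, compute price * stock
Example calculations:
  200 * 69 = 13800
  188 * 26 = 4888
  108 * 39 = 4212
  ...
Step 2: Sum all derived values
Step 3: Total = 52788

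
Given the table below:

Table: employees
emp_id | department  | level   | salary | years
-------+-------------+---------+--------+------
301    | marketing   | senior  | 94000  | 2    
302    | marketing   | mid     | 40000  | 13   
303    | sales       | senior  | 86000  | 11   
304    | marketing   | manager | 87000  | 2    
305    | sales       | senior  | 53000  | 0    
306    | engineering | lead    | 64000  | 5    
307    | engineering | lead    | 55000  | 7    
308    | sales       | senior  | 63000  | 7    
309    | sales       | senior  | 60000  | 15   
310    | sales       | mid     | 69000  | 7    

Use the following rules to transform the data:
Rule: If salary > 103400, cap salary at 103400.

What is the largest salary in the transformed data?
94000

Step 1: Original maximum salary = 94000
Step 2: Check cap of 103400 against maximum
Step 3: No records exceed the cap (max 94000 <= cap 103400), so no capping applies
Step 4: Maximum after transformation = 94000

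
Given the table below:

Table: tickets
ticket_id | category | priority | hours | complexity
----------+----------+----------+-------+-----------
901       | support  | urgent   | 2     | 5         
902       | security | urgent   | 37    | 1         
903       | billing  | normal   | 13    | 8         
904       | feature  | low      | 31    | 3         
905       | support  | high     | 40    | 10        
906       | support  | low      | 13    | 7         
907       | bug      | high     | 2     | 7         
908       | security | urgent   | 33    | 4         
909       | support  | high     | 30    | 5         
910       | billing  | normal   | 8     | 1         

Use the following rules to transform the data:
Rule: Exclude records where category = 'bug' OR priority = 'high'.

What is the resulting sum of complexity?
29

Step 1: Find records where category = 'bug' OR priority = 'high'
Step 2: 3 records match, summing to 22
Step 3: Original sum: 51
Step 4: Remaining sum = 51 - 22 = 29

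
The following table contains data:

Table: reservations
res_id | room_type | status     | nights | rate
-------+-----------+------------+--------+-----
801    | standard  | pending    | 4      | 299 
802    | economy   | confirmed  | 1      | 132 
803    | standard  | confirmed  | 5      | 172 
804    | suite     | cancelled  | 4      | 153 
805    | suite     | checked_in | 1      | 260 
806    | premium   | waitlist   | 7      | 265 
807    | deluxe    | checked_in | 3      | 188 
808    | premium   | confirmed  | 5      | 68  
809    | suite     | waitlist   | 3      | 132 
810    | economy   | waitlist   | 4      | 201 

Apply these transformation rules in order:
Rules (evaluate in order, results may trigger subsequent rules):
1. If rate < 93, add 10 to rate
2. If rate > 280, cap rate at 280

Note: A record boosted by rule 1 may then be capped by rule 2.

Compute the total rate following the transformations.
1861

Step 1: Apply rule 1 to records with rate < 93
  - 1 records get bonus of 10
  - Of these, 0 records then exceed 280 and get capped
Step 2: Apply rule 2 to records with rate > 280
  - 1 records (original) are capped
Step 3: Calculate final sum = 1861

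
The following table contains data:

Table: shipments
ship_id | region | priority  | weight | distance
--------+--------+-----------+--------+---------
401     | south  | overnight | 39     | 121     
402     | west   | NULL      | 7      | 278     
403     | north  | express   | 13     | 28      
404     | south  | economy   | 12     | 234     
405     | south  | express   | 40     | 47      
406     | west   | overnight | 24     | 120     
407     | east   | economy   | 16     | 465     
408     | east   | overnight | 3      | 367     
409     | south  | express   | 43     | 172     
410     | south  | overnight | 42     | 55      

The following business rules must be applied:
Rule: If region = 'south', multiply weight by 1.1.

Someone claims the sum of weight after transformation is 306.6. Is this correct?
No, the correct result is 256.6.

Step 1: Calculate the correct sum after transformation
Step 2: Apply multiplier 1.1 to records where region = 'south'
Step 3: Correct result = 256.6
Step 4: Claimed result = 306.6
Step 5: 256.6 ≠ 306.6
Conclusion: The claimed result is incorrect. The correct answer is 256.6.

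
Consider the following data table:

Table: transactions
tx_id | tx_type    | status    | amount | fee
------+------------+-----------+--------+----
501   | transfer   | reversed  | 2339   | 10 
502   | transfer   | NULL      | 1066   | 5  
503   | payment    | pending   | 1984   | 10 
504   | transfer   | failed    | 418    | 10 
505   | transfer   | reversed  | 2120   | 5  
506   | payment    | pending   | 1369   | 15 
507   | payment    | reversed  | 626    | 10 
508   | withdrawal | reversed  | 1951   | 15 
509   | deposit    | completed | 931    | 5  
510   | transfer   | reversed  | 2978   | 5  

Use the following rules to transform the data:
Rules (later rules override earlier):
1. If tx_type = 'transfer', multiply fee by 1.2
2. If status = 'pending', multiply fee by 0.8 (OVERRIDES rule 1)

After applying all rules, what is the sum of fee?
92.0

Step 1: Rule 2 takes priority for records with status = 'pending'
  - 2 records: 25 × 0.8 = 20.0
Step 2: Rule 1 applies to remaining records with tx_type = 'transfer'
  - 5 records: 35 × 1.2 = 42.0
Step 3: Other records unchanged: 30
Step 4: Final sum = 20.0 + 42.0 + 30 = 92.0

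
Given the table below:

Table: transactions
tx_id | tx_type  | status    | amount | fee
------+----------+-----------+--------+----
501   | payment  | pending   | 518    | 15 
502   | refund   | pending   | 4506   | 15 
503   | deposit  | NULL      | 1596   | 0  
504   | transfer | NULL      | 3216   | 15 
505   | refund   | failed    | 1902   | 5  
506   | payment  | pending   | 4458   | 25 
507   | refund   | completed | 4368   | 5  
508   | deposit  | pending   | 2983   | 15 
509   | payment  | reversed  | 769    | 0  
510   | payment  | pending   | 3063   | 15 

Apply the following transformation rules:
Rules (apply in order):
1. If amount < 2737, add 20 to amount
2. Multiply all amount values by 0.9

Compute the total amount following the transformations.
24713.1

Step 1: Apply Rule 1 - Add 20 to records with amount < 2737
  - 4 records affected: 4785 + (4 × 20) = 4865
  - Unaffected records: 22594
  - Sum after Rule 1: 27459
Step 2: Apply Rule 2 - Multiply all by 0.9
  - 27459 × 0.9 = 24713.1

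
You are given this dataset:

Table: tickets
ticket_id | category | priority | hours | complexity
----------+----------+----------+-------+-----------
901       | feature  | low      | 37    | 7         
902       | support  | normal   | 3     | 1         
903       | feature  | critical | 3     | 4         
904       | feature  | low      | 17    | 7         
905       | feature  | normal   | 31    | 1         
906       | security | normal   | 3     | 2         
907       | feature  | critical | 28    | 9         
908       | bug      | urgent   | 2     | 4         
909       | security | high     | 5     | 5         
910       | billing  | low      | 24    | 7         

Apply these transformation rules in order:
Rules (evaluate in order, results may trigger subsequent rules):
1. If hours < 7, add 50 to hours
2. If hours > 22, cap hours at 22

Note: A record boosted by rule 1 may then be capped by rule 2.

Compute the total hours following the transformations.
215

Step 1: Apply rule 1 to records with hours < 7
  - 5 records get bonus of 50
  - Of these, 5 records then exceed 22 and get capped
Step 2: Apply rule 2 to records with hours > 22
  - 4 records (original) are capped
Step 3: Calculate final sum = 215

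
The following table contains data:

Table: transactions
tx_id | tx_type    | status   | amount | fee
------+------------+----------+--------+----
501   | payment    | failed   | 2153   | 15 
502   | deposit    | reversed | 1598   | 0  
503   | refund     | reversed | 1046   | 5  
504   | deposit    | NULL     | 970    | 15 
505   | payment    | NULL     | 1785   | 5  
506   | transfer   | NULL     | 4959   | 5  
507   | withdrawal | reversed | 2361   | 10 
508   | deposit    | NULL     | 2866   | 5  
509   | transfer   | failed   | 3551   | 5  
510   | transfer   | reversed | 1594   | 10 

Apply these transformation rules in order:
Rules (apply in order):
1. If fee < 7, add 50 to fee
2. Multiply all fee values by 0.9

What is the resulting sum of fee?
337.5

Step 1: Apply Rule 1 - Add 50 to records with fee < 7
  - 6 records affected: 25 + (6 × 50) = 325
  - Unaffected records: 50
  - Sum after Rule 1: 375
Step 2: Apply Rule 2 - Multiply all by 0.9
  - 375 × 0.9 = 337.5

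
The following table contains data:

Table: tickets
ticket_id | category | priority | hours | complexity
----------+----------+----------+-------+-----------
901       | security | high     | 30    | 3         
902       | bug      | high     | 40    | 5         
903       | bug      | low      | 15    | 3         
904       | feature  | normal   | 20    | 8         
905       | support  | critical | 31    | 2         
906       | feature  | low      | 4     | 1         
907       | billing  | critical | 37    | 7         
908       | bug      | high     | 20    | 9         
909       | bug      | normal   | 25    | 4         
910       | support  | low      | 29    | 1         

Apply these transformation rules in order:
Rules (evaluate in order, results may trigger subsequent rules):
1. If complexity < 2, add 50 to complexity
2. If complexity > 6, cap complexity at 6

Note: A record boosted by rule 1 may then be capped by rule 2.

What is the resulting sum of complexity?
47

Step 1: Apply rule 1 to records with complexity < 2
  - 2 records get bonus of 50
  - Of these, 2 records then exceed 6 and get capped
Step 2: Apply rule 2 to records with complexity > 6
  - 3 records (original) are capped
Step 3: Calculate final sum = 47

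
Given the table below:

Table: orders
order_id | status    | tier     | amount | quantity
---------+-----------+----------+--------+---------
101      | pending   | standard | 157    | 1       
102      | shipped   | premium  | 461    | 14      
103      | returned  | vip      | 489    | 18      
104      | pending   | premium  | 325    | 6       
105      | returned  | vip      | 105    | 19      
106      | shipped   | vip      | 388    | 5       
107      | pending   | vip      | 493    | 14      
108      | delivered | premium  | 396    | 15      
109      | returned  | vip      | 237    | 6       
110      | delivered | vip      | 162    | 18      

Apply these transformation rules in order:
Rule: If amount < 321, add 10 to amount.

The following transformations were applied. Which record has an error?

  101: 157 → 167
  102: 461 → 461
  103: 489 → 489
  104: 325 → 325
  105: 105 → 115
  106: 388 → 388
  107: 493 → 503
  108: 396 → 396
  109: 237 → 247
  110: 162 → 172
Record 107 has an error. The correct transformed value should be 493, not 503.

Step 1: Check each record against the rule
Step 2: Record 107 has amount = 493
Step 3: Since 493 >= 321, the bonus should not have been applied
Step 4: Correct value = 493, but claimed value = 503
Conclusion: Record 107 has the error.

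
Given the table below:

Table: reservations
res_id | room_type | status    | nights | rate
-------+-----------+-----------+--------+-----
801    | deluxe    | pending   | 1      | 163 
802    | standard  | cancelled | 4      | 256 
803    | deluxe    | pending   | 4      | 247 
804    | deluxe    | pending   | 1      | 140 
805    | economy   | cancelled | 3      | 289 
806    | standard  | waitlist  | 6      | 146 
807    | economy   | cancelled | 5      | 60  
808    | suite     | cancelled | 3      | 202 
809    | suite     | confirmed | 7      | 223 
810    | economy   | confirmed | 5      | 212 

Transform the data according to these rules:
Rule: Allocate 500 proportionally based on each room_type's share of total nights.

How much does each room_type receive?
deluxe: 76.92, economy: 166.67, standard: 128.21, suite: 128.21

Step 1: Calculate total nights = 39
Step 2: Calculate each room_type's proportion:
  deluxe: 6/39 = 15.38% → 76.92
  economy: 13/39 = 33.33% → 166.67
  standard: 10/39 = 25.64% → 128.21
  suite: 10/39 = 25.64% → 128.21
Step 3: Verify: sum of allocations ≈ 500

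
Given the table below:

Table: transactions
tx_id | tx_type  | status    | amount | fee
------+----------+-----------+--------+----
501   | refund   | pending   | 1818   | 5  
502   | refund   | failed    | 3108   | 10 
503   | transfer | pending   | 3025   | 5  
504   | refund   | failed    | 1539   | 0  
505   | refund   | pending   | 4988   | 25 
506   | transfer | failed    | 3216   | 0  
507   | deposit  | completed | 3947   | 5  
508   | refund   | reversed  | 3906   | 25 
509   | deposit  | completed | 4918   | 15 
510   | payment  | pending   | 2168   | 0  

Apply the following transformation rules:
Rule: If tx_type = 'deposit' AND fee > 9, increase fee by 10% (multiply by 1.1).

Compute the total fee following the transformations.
91.5

Step 1: Find records where tx_type = 'deposit' AND fee > 9
Step 2: 1 records match, summing to 15
Step 3: After multiplier: 15 × 1.1 = 16.5
Step 4: Unaffected records sum: 75
Step 5: Final sum = 16.5 + 75 = 91.5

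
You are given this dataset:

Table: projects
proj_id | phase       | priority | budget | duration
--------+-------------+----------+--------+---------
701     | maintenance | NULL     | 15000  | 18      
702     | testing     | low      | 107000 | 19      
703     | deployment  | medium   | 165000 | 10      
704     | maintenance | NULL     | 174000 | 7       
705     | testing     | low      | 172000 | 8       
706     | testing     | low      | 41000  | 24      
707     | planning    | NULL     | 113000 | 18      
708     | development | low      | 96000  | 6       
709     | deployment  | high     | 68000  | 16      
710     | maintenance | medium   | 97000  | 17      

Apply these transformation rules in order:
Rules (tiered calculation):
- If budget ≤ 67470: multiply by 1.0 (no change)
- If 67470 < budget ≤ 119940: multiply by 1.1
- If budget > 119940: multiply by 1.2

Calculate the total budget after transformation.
1198300.0

Step 1: Tier 1 (budget ≤ 67470): 2 records, sum = 56000 × 1.0 = 56000.0
Step 2: Tier 2 (67470 < budget ≤ 119940): 5 records, sum = 481000 × 1.1 = 529100.0
Step 3: Tier 3 (budget > 119940): 3 records, sum = 511000 × 1.2 = 613200.0
Step 4: Final sum = 56000.0 + 529100.0 + 613200.0 = 1198300.0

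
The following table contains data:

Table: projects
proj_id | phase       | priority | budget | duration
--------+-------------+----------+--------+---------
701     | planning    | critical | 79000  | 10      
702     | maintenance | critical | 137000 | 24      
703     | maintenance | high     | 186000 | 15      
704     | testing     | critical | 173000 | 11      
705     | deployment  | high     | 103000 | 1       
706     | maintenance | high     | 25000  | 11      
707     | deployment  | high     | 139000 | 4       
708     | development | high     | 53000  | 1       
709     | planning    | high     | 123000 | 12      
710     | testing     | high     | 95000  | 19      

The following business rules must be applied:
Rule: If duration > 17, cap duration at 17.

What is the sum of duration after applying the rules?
99

Step 1: 2 records have duration > 17
Step 2: These records originally summed to 43
Step 3: After capping: 2 × 17 = 34
Step 4: Unaffected records sum: 65
Step 5: Final sum = 34 + 65 = 99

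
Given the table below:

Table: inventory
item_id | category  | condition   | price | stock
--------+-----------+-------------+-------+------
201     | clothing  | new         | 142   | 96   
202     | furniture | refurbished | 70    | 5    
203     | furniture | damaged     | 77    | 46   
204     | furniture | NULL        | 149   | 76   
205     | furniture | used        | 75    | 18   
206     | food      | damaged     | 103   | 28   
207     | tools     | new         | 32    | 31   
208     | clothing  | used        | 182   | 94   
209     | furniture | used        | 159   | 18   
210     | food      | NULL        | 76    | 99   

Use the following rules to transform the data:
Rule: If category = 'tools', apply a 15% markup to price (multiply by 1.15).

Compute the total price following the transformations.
1069.8

Step 1: Records with category = 'tools' have total price = 32
Step 2: Apply multiplier: 32 × 1.15 = 36.8
Step 3: Other records total: 1033
Step 4: Final sum = 36.8 + 1033 = 1069.8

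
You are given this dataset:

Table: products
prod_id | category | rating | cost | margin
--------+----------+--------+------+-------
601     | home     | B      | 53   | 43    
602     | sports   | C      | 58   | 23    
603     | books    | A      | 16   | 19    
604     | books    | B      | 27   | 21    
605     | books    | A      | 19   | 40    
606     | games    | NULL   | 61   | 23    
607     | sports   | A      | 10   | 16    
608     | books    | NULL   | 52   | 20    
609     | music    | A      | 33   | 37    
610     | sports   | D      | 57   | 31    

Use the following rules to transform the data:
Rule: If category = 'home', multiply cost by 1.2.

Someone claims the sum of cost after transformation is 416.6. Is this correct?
No, the correct result is 396.6.

Step 1: Calculate the correct sum after transformation
Step 2: Apply multiplier 1.2 to records where category = 'home'
Step 3: Correct result = 396.6
Step 4: Claimed result = 416.6
Step 5: 396.6 ≠ 416.6
Conclusion: The claimed result is incorrect. The correct answer is 396.6.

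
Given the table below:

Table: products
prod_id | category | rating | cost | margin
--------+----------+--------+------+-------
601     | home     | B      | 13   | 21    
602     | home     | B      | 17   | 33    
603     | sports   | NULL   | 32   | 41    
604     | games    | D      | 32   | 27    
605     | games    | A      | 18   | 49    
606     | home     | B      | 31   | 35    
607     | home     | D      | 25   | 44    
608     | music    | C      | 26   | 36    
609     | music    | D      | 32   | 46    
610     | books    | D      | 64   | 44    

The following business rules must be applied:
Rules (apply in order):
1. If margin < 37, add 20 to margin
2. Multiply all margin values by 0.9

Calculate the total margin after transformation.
428.4

Step 1: Apply Rule 1 - Add 20 to records with margin < 37
  - 5 records affected: 152 + (5 × 20) = 252
  - Unaffected records: 224
  - Sum after Rule 1: 476
Step 2: Apply Rule 2 - Multiply all by 0.9
  - 476 × 0.9 = 428.4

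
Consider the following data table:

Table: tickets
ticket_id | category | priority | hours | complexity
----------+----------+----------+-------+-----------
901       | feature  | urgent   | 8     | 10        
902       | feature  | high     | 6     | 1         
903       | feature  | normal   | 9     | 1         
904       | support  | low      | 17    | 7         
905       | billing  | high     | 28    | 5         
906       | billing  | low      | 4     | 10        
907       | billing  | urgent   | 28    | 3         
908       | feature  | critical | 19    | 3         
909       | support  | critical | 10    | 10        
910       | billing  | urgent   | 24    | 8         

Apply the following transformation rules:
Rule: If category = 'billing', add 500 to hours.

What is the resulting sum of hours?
2153

Step 1: Count records where category = 'billing': 4
Step 2: Total bonus added: 4 × 500 = 2000
Step 3: Original sum of hours: 153
Step 4: Final sum = 153 + 2000 = 2153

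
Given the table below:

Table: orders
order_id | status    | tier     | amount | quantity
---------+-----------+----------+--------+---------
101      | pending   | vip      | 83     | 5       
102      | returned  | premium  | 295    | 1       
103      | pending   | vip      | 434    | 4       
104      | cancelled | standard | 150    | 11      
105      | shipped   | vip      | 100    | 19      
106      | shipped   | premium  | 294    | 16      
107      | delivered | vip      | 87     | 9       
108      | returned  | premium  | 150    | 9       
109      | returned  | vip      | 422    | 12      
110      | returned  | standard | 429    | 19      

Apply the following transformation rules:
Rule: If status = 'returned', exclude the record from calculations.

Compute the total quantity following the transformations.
64

Step 1: Identify records where status = 'returned'
Step 2: The excluded records sum to 41
Step 3: Original total quantity = 105
Step 4: Remaining total = 105 - 41 = 64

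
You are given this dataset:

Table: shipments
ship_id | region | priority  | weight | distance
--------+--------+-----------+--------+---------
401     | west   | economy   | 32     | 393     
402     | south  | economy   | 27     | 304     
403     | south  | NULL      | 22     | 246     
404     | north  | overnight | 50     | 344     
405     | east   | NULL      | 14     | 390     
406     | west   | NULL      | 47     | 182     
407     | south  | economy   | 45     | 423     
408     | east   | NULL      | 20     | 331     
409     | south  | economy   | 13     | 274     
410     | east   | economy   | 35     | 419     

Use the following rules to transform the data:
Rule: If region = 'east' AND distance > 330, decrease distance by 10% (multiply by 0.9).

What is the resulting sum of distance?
3192.0

Step 1: Find records where region = 'east' AND distance > 330
Step 2: 3 records match, summing to 1140
Step 3: After multiplier: 1140 × 0.9 = 1026.0
Step 4: Unaffected records sum: 2166
Step 5: Final sum = 1026.0 + 2166 = 3192.0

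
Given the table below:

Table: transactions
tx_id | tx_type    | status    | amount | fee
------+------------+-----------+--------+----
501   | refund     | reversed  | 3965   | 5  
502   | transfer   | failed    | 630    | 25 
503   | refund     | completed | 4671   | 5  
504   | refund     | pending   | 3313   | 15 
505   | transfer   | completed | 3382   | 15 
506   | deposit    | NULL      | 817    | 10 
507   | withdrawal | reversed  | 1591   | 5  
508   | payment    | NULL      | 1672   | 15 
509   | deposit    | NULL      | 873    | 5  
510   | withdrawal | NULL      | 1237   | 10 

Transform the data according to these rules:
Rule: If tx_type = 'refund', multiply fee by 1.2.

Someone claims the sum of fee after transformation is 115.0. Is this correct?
Yes, the result is correct.

Step 1: Calculate the correct sum after transformation
Step 2: Apply multiplier 1.2 to records where tx_type = 'refund'
Step 3: Correct result = 115.0
Step 4: Claimed result = 115.0
Step 5: 115.0 = 115.0 ✓
Conclusion: The claimed result is correct.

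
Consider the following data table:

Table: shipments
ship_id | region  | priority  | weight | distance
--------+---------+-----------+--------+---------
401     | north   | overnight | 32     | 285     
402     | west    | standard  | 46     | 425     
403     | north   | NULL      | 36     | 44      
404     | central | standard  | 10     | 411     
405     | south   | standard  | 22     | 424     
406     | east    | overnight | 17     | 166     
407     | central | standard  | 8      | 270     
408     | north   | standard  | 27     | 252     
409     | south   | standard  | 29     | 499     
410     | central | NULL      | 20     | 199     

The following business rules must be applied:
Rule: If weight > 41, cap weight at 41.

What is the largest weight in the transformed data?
41

Step 1: Original maximum weight = 46
Step 2: Apply cap at 41
Step 3: 1 records had weight > 41 and were capped
Step 4: Maximum after transformation = 41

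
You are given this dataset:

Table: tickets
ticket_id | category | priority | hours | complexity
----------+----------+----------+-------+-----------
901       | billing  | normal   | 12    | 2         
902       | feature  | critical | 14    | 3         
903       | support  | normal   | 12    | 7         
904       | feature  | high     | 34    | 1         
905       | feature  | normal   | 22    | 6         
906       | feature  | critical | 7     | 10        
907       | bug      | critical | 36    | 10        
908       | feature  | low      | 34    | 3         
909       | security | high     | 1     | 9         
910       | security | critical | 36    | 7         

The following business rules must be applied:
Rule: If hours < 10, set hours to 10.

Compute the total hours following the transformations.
220

Step 1: 2 records have hours < 10
Step 2: These records originally summed to 8
Step 3: After setting to minimum: 2 × 10 = 20
Step 4: Unaffected records sum: 200
Step 5: Final sum = 20 + 200 = 220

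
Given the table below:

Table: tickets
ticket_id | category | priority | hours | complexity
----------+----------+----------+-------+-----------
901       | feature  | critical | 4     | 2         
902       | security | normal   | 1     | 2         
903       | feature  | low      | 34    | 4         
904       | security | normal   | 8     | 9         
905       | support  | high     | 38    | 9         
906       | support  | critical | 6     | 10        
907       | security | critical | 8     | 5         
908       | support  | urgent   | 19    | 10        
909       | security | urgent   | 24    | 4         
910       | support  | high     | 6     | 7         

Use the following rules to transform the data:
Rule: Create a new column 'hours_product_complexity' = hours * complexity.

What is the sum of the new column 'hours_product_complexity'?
988

Step 1: For each record, compute hours * complexity
Example calculations:
  4 * 2 = 8
  1 * 2 = 2
  34 * 4 = 136
  ...
Step 2: Sum all derived values
Step 3: Total = 988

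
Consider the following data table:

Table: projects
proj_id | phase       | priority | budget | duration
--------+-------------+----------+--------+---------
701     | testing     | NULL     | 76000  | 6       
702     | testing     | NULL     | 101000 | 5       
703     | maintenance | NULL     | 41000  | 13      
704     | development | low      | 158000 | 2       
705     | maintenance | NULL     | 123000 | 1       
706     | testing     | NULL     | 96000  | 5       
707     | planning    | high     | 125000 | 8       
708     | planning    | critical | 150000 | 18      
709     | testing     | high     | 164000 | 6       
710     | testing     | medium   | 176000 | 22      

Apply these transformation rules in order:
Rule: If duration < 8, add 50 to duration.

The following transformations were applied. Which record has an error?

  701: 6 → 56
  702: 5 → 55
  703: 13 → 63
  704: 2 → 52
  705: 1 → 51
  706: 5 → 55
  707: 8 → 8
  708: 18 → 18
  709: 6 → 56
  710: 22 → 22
Record 703 has an error. The correct transformed value should be 13, not 63.

Step 1: Check each record against the rule
Step 2: Record 703 has duration = 13
Step 3: Since 13 >= 8, the bonus should not have been applied
Step 4: Correct value = 13, but claimed value = 63
Conclusion: Record 703 has the error.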